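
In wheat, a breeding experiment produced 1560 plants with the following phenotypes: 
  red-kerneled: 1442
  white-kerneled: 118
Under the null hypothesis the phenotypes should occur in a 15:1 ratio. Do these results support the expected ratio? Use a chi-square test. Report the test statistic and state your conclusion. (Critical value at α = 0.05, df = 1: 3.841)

4.598; not consistent

Expected counts for N = 1560 under a 15:1 ratio (total parts = 16):
  red-kerneled: 1560 × 15/16 = 1462.5
  white-kerneled: 1560 × 1/16 = 97.5
χ² = Σ (O − E)² / E
  red-kerneled: (1442 − 1462.5)² / 1462.5 = 0.2874
  white-kerneled: (118 − 97.5)² / 97.5 = 4.3103
χ² = 0.2874 + 4.3103 = 4.5977 ≈ 4.598
Degrees of freedom = 2 − 1 = 1; critical value at α = 0.05 is 3.841.
Since 4.598 > 3.841, we reject the null hypothesis — the data do not fit the 15:1 ratio.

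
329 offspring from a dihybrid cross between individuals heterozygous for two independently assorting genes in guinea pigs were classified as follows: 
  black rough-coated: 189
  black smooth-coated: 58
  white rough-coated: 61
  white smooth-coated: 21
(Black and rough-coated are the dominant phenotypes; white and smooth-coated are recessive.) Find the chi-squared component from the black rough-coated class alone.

A dihybrid F₂ with independent assortment and complete dominance at both loci gives a 9:3:3:1 phenotypic ratio.
Under the 9:3:3:1 hypothesis (Σ ratio = 16, N = 329):
  black rough-coated: 329 × 9/16 = 185.0625
  black smooth-coated: 329 × 3/16 = 61.6875
  white rough-coated: 329 × 3/16 = 61.6875
  white smooth-coated: 329 × 1/16 = 20.5625
Contribution of black rough-coated: (189 − 185.0625)² / 185.0625 = 0.0838

0.084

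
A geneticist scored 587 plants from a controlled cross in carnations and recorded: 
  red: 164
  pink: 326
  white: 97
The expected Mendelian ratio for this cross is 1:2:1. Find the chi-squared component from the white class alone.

16.866

The 1:2:1 ratio has 4 parts, so with N = 587 the expected counts are:
  red: 587 × 1/4 = 146.75
  pink: 587 × 2/4 = 293.5
  white: 587 × 1/4 = 146.75
Contribution of white: (97 − 146.75)² / 146.75 = 16.8658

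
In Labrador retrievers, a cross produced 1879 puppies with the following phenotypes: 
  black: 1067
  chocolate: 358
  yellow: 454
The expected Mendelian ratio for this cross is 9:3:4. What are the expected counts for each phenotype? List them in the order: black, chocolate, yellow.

Total ratio parts = 16. Expected numbers out of 1879:
  black: 1879 × 9/16 = 1056.9375
  chocolate: 1879 × 3/16 = 352.3125
  yellow: 1879 × 4/16 = 469.75

1056.9375, 352.3125, 469.75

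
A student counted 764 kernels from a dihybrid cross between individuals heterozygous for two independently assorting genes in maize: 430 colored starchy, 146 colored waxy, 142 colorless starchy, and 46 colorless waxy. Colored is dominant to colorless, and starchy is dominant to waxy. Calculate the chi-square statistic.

A dihybrid F₂ with independent assortment and complete dominance at both loci gives a 9:3:3:1 phenotypic ratio.
The 9:3:3:1 ratio has 16 parts, so with N = 764 the expected counts are:
  colored starchy: 764 × 9/16 = 429.75
  colored waxy: 764 × 3/16 = 143.25
  colorless starchy: 764 × 3/16 = 143.25
  colorless waxy: 764 × 1/16 = 47.75
χ² = Σ (O − E)² / E
  colored starchy: (430 − 429.75)² / 429.75 = 0.0001
  colored waxy: (146 − 143.25)² / 143.25 = 0.0528
  colorless starchy: (142 − 143.25)² / 143.25 = 0.0109
  colorless waxy: (46 − 47.75)² / 47.75 = 0.0641
χ² = 0.0001 + 0.0528 + 0.0109 + 0.0641 = 0.1279 ≈ 0.128

0.128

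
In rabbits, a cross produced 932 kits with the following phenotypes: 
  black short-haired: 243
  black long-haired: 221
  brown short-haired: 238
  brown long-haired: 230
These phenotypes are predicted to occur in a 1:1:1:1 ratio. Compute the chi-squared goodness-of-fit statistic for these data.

The 1:1:1:1 ratio has 4 parts, so with N = 932 the expected counts are:
  black short-haired: 932 × 1/4 = 233
  black long-haired: 932 × 1/4 = 233
  brown short-haired: 932 × 1/4 = 233
  brown long-haired: 932 × 1/4 = 233
χ² = Σ (O − E)² / E
  black short-haired: (243 − 233)² / 233 = 0.4292
  black long-haired: (221 − 233)² / 233 = 0.6180
  brown short-haired: (238 − 233)² / 233 = 0.1073
  brown long-haired: (230 − 233)² / 233 = 0.0386
χ² = 0.4292 + 0.6180 + 0.1073 + 0.0386 = 1.1931 ≈ 1.193

1.193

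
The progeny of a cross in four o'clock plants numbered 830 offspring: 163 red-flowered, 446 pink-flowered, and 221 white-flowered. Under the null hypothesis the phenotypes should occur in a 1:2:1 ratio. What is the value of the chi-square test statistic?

Total ratio parts = 4. Expected numbers out of 830:
  red-flowered: 830 × 1/4 = 207.5
  pink-flowered: 830 × 2/4 = 415
  white-flowered: 830 × 1/4 = 207.5
χ² = Σ (O − E)² / E
  red-flowered: (163 − 207.5)² / 207.5 = 9.5434
  pink-flowered: (446 − 415)² / 415 = 2.3157
  white-flowered: (221 − 207.5)² / 207.5 = 0.8783
χ² = 9.5434 + 2.3157 + 0.8783 = 12.7374 ≈ 12.737

12.737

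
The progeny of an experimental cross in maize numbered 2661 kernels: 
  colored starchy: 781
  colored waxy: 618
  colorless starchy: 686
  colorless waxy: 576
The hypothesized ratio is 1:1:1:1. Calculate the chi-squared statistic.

36.117

The 1:1:1:1 ratio has 4 parts, so with N = 2661 the expected counts are:
  colored starchy: 2661 × 1/4 = 665.25
  colored waxy: 2661 × 1/4 = 665.25
  colorless starchy: 2661 × 1/4 = 665.25
  colorless waxy: 2661 × 1/4 = 665.25
χ² = Σ (O − E)² / E
  colored starchy: (781 − 665.25)² / 665.25 = 20.1399
  colored waxy: (618 − 665.25)² / 665.25 = 3.3560
  colorless starchy: (686 − 665.25)² / 665.25 = 0.6472
  colorless waxy: (576 − 665.25)² / 665.25 = 11.9738
χ² = 20.1399 + 3.3560 + 0.6472 + 11.9738 = 36.1169 ≈ 36.117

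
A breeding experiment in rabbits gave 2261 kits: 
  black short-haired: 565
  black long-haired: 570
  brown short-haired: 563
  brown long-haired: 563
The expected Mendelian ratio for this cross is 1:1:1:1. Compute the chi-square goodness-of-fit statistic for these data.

0.058

Expected counts for N = 2261 under a 1:1:1:1 ratio (total parts = 4):
  black short-haired: 2261 × 1/4 = 565.25
  black long-haired: 2261 × 1/4 = 565.25
  brown short-haired: 2261 × 1/4 = 565.25
  brown long-haired: 2261 × 1/4 = 565.25
χ² = Σ (O − E)² / E
  black short-haired: (565 − 565.25)² / 565.25 = 0.0001
  black long-haired: (570 − 565.25)² / 565.25 = 0.0399
  brown short-haired: (563 − 565.25)² / 565.25 = 0.0090
  brown long-haired: (563 − 565.25)² / 565.25 = 0.0090
χ² = 0.0001 + 0.0399 + 0.0090 + 0.0090 = 0.058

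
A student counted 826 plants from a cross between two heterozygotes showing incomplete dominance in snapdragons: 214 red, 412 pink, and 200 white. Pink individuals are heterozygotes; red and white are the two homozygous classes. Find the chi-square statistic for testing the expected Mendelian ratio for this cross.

With incomplete dominance, a heterozygote × heterozygote cross gives a 1:2:1 phenotypic ratio.
The 1:2:1 ratio has 4 parts, so with N = 826 the expected counts are:
  red: 826 × 1/4 = 206.5
  pink: 826 × 2/4 = 413
  white: 826 × 1/4 = 206.5
χ² = Σ (O − E)² / E
  red: (214 − 206.5)² / 206.5 = 0.2724
  pink: (412 − 413)² / 413 = 0.0024
  white: (200 − 206.5)² / 206.5 = 0.2046
χ² = 0.2724 + 0.0024 + 0.2046 = 0.4794 ≈ 0.479

0.479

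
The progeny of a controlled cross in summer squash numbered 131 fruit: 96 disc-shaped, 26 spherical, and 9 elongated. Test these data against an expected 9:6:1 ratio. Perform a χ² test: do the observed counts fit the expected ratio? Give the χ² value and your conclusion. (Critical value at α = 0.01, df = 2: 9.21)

17.723; not consistent

Expected counts for N = 131 under a 9:6:1 ratio (total parts = 16):
  disc-shaped: 131 × 9/16 = 73.6875
  spherical: 131 × 6/16 = 49.125
  elongated: 131 × 1/16 = 8.1875
χ² = Σ (O − E)² / E
  disc-shaped: (96 − 73.6875)² / 73.6875 = 6.7562
  spherical: (26 − 49.125)² / 49.125 = 10.8858
  elongated: (9 − 8.1875)² / 8.1875 = 0.0806
χ² = 6.7562 + 10.8858 + 0.0806 = 17.7226 ≈ 17.723
Degrees of freedom = 3 − 1 = 2; critical value at α = 0.01 is 9.21.
Since 17.723 > 9.21, we reject the null hypothesis — the data do not fit the 9:6:1 ratio.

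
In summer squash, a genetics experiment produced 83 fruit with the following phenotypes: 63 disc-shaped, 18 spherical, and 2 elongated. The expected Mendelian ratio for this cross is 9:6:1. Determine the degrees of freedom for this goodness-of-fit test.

2

A goodness-of-fit test with 3 phenotype classes has df = 3 − 1 = 2.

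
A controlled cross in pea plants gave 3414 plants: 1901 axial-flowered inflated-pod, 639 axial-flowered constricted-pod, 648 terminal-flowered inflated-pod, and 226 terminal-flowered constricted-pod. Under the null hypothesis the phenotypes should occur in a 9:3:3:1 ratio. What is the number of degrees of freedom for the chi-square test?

3

A goodness-of-fit test with 4 phenotype classes has df = 4 − 1 = 3.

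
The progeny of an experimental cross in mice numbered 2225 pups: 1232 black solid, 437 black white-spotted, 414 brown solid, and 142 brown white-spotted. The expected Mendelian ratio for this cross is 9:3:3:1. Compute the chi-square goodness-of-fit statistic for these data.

1.333

Total ratio parts = 16. Expected numbers out of 2225:
  black solid: 2225 × 9/16 = 1251.5625
  black white-spotted: 2225 × 3/16 = 417.1875
  brown solid: 2225 × 3/16 = 417.1875
  brown white-spotted: 2225 × 1/16 = 139.0625
χ² = Σ (O − E)² / E
  black solid: (1232 − 1251.5625)² / 1251.5625 = 0.3058
  black white-spotted: (437 − 417.1875)² / 417.1875 = 0.9409
  brown solid: (414 − 417.1875)² / 417.1875 = 0.0244
  brown white-spotted: (142 − 139.0625)² / 139.0625 = 0.0621
χ² = 0.3058 + 0.9409 + 0.0244 + 0.0621 = 1.3332 ≈ 1.333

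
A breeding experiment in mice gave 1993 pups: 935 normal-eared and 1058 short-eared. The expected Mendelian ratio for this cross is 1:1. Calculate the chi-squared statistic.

Expected counts for N = 1993 under a 1:1 ratio (total parts = 2):
  normal-eared: 1993 × 1/2 = 996.5
  short-eared: 1993 × 1/2 = 996.5
χ² = Σ (O − E)² / E
  normal-eared: (935 − 996.5)² / 996.5 = 3.7955
  short-eared: (1058 − 996.5)² / 996.5 = 3.7955
χ² = 3.7955 + 3.7955 = 7.591

7.591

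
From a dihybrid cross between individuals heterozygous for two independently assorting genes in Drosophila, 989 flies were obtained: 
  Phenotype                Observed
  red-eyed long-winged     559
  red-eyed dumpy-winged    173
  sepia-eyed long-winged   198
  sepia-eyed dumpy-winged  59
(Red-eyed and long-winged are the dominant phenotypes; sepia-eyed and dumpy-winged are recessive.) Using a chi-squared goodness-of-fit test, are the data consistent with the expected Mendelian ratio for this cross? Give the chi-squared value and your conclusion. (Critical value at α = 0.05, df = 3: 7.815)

A dihybrid F₂ with independent assortment and complete dominance at both loci gives a 9:3:3:1 phenotypic ratio.
Expected counts for N = 989 under a 9:3:3:1 ratio (total parts = 16):
  red-eyed long-winged: 989 × 9/16 = 556.3125
  red-eyed dumpy-winged: 989 × 3/16 = 185.4375
  sepia-eyed long-winged: 989 × 3/16 = 185.4375
  sepia-eyed dumpy-winged: 989 × 1/16 = 61.8125
χ² = Σ (O − E)² / E
  red-eyed long-winged: (559 − 556.3125)² / 556.3125 = 0.0130
  red-eyed dumpy-winged: (173 − 185.4375)² / 185.4375 = 0.8342
  sepia-eyed long-winged: (198 − 185.4375)² / 185.4375 = 0.8510
  sepia-eyed dumpy-winged: (59 − 61.8125)² / 61.8125 = 0.1280
χ² = 0.0130 + 0.8342 + 0.8510 + 0.1280 = 1.8262 ≈ 1.826
Degrees of freedom = 4 − 1 = 3; critical value at α = 0.05 is 7.815.
Since 1.826 < 7.815, we fail to reject the null hypothesis — the data are consistent with the 9:3:3:1 ratio.

1.826; consistent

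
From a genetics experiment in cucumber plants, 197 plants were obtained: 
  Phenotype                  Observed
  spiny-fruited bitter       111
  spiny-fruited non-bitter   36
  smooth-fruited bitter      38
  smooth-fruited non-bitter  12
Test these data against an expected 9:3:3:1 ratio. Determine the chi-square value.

0.063

Expected counts for N = 197 under a 9:3:3:1 ratio (total parts = 16):
  spiny-fruited bitter: 197 × 9/16 = 110.8125
  spiny-fruited non-bitter: 197 × 3/16 = 36.9375
  smooth-fruited bitter: 197 × 3/16 = 36.9375
  smooth-fruited non-bitter: 197 × 1/16 = 12.3125
χ² = Σ (O − E)² / E
  spiny-fruited bitter: (111 − 110.8125)² / 110.8125 = 0.0003
  spiny-fruited non-bitter: (36 − 36.9375)² / 36.9375 = 0.0238
  smooth-fruited bitter: (38 − 36.9375)² / 36.9375 = 0.0306
  smooth-fruited non-bitter: (12 − 12.3125)² / 12.3125 = 0.0079
χ² = 0.0003 + 0.0238 + 0.0306 + 0.0079 = 0.0626 ≈ 0.063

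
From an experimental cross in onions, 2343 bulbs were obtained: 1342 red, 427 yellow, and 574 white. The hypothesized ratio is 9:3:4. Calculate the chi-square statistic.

Under the 9:3:4 hypothesis (Σ ratio = 16, N = 2343):
  red: 2343 × 9/16 = 1317.9375
  yellow: 2343 × 3/16 = 439.3125
  white: 2343 × 4/16 = 585.75
χ² = Σ (O − E)² / E
  red: (1342 − 1317.9375)² / 1317.9375 = 0.4393
  yellow: (427 − 439.3125)² / 439.3125 = 0.3451
  white: (574 − 585.75)² / 585.75 = 0.2357
χ² = 0.4393 + 0.3451 + 0.2357 = 1.0201 ≈ 1.020

1.020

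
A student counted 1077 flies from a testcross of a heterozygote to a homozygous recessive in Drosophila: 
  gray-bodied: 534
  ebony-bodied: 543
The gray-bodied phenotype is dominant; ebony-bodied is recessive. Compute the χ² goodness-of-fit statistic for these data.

0.075

A testcross of a heterozygote (Aa × aa) gives a 1:1 phenotypic ratio.
Expected counts for N = 1077 under a 1:1 ratio (total parts = 2):
  gray-bodied: 1077 × 1/2 = 538.5
  ebony-bodied: 1077 × 1/2 = 538.5
χ² = Σ (O − E)² / E
  gray-bodied: (534 − 538.5)² / 538.5 = 0.0376
  ebony-bodied: (543 − 538.5)² / 538.5 = 0.0376
χ² = 0.0376 + 0.0376 = 0.0752 ≈ 0.075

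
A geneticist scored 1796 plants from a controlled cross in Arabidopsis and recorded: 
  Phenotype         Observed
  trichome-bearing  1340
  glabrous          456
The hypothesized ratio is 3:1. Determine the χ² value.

Under the 3:1 hypothesis (Σ ratio = 4, N = 1796):
  trichome-bearing: 1796 × 3/4 = 1347
  glabrous: 1796 × 1/4 = 449
χ² = Σ (O − E)² / E
  trichome-bearing: (1340 − 1347)² / 1347 = 0.0364
  glabrous: (456 − 449)² / 449 = 0.1091
χ² = 0.0364 + 0.1091 = 0.1455 ≈ 0.146

0.146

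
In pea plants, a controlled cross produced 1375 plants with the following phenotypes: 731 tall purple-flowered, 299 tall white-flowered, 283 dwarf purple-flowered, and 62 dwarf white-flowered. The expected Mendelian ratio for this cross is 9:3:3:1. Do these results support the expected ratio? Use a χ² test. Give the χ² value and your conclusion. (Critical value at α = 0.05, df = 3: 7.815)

Total ratio parts = 16. Expected numbers out of 1375:
  tall purple-flowered: 1375 × 9/16 = 773.4375
  tall white-flowered: 1375 × 3/16 = 257.8125
  dwarf purple-flowered: 1375 × 3/16 = 257.8125
  dwarf white-flowered: 1375 × 1/16 = 85.9375
χ² = Σ (O − E)² / E
  tall purple-flowered: (731 − 773.4375)² / 773.4375 = 2.3285
  tall white-flowered: (299 − 257.8125)² / 257.8125 = 6.5800
  dwarf purple-flowered: (283 − 257.8125)² / 257.8125 = 2.4607
  dwarf white-flowered: (62 − 85.9375)² / 85.9375 = 6.6677
χ² = 2.3285 + 6.5800 + 2.4607 + 6.6677 = 18.0369 ≈ 18.037
Degrees of freedom = 4 − 1 = 3; critical value at α = 0.05 is 7.815.
Since 18.037 > 7.815, we reject the null hypothesis — the data do not fit the 9:3:3:1 ratio.

18.037; not consistent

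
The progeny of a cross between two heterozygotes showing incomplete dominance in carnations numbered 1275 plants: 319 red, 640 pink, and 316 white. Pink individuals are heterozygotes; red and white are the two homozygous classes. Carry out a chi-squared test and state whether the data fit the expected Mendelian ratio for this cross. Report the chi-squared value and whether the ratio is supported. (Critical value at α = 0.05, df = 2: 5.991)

0.034; consistent

With incomplete dominance, a heterozygote × heterozygote cross gives a 1:2:1 phenotypic ratio.
Under the 1:2:1 hypothesis (Σ ratio = 4, N = 1275):
  red: 1275 × 1/4 = 318.75
  pink: 1275 × 2/4 = 637.5
  white: 1275 × 1/4 = 318.75
χ² = Σ (O − E)² / E
  red: (319 − 318.75)² / 318.75 = 0.0002
  pink: (640 − 637.5)² / 637.5 = 0.0098
  white: (316 − 318.75)² / 318.75 = 0.0237
χ² = 0.0002 + 0.0098 + 0.0237 = 0.0337 ≈ 0.034
Degrees of freedom = 3 − 1 = 2; critical value at α = 0.05 is 5.991.
Since 0.034 < 5.991, we fail to reject the null hypothesis — the data are consistent with the 1:2:1 ratio.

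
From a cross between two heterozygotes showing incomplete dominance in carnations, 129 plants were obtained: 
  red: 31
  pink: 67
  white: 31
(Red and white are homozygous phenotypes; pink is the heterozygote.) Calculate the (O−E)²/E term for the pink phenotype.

With incomplete dominance, a heterozygote × heterozygote cross gives a 1:2:1 phenotypic ratio.
Under the 1:2:1 hypothesis (Σ ratio = 4, N = 129):
  red: 129 × 1/4 = 32.25
  pink: 129 × 2/4 = 64.5
  white: 129 × 1/4 = 32.25
Contribution of pink: (67 − 64.5)² / 64.5 = 0.0969

0.097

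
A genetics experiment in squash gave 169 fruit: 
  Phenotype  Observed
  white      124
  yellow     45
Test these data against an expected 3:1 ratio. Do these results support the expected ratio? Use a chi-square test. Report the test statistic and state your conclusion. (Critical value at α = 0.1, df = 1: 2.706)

0.239; consistent

Total ratio parts = 4. Expected numbers out of 169:
  white: 169 × 3/4 = 126.75
  yellow: 169 × 1/4 = 42.25
χ² = Σ (O − E)² / E
  white: (124 − 126.75)² / 126.75 = 0.0597
  yellow: (45 − 42.25)² / 42.25 = 0.1790
χ² = 0.0597 + 0.1790 = 0.2387 ≈ 0.239
Degrees of freedom = 2 − 1 = 1; critical value at α = 0.1 is 2.706.
Since 0.239 < 2.706, we fail to reject the null hypothesis — the data are consistent with the 3:1 ratio.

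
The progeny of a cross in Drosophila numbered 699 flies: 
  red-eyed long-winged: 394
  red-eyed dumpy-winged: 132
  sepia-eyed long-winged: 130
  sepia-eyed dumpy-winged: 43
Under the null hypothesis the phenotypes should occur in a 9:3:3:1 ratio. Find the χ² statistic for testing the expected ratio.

Under the 9:3:3:1 hypothesis (Σ ratio = 16, N = 699):
  red-eyed long-winged: 699 × 9/16 = 393.1875
  red-eyed dumpy-winged: 699 × 3/16 = 131.0625
  sepia-eyed long-winged: 699 × 3/16 = 131.0625
  sepia-eyed dumpy-winged: 699 × 1/16 = 43.6875
χ² = Σ (O − E)² / E
  red-eyed long-winged: (394 − 393.1875)² / 393.1875 = 0.0017
  red-eyed dumpy-winged: (132 − 131.0625)² / 131.0625 = 0.0067
  sepia-eyed long-winged: (130 − 131.0625)² / 131.0625 = 0.0086
  sepia-eyed dumpy-winged: (43 − 43.6875)² / 43.6875 = 0.0108
χ² = 0.0017 + 0.0067 + 0.0086 + 0.0108 = 0.0278 ≈ 0.028

0.028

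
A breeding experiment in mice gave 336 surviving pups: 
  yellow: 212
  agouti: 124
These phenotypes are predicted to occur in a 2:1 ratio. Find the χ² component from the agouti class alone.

1.286

Under the 2:1 hypothesis (Σ ratio = 3, N = 336):
  yellow: 336 × 2/3 = 224
  agouti: 336 × 1/3 = 112
Contribution of agouti: (124 − 112)² / 112 = 1.2857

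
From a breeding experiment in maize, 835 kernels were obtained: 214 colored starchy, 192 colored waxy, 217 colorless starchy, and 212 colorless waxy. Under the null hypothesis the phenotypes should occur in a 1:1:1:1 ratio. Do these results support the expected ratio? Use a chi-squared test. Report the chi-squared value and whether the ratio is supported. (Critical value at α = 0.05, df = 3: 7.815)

1.853; consistent

Total ratio parts = 4. Expected numbers out of 835:
  colored starchy: 835 × 1/4 = 208.75
  colored waxy: 835 × 1/4 = 208.75
  colorless starchy: 835 × 1/4 = 208.75
  colorless waxy: 835 × 1/4 = 208.75
χ² = Σ (O − E)² / E
  colored starchy: (214 − 208.75)² / 208.75 = 0.1320
  colored waxy: (192 − 208.75)² / 208.75 = 1.3440
  colorless starchy: (217 − 208.75)² / 208.75 = 0.3260
  colorless waxy: (212 − 208.75)² / 208.75 = 0.0506
χ² = 0.1320 + 1.3440 + 0.3260 + 0.0506 = 1.8526 ≈ 1.853
Degrees of freedom = 4 − 1 = 3; critical value at α = 0.05 is 7.815.
Since 1.853 < 7.815, we fail to reject the null hypothesis — the data are consistent with the 1:1:1:1 ratio.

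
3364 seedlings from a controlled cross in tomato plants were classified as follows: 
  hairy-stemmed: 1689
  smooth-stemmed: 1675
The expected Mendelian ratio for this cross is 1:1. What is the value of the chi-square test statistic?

Total ratio parts = 2. Expected numbers out of 3364:
  hairy-stemmed: 3364 × 1/2 = 1682
  smooth-stemmed: 3364 × 1/2 = 1682
χ² = Σ (O − E)² / E
  hairy-stemmed: (1689 − 1682)² / 1682 = 0.0291
  smooth-stemmed: (1675 − 1682)² / 1682 = 0.0291
χ² = 0.0291 + 0.0291 = 0.0582 ≈ 0.058

0.058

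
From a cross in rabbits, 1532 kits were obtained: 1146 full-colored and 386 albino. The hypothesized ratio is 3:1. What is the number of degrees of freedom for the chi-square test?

1

A goodness-of-fit test with 2 phenotype classes has df = 2 − 1 = 1.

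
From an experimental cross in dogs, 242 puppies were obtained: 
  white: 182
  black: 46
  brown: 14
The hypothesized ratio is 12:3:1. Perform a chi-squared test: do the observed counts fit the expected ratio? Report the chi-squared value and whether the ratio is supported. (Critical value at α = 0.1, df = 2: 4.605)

Under the 12:3:1 hypothesis (Σ ratio = 16, N = 242):
  white: 242 × 12/16 = 181.5
  black: 242 × 3/16 = 45.375
  brown: 242 × 1/16 = 15.125
χ² = Σ (O − E)² / E
  white: (182 − 181.5)² / 181.5 = 0.0014
  black: (46 − 45.375)² / 45.375 = 0.0086
  brown: (14 − 15.125)² / 15.125 = 0.0837
χ² = 0.0014 + 0.0086 + 0.0837 = 0.0937 ≈ 0.094
Degrees of freedom = 3 − 1 = 2; critical value at α = 0.1 is 4.605.
Since 0.094 < 4.605, we fail to reject the null hypothesis — the data are consistent with the 12:3:1 ratio.

0.094; consistent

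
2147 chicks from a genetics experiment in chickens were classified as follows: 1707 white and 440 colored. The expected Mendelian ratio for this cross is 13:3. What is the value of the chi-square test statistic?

4.285

The 13:3 ratio has 16 parts, so with N = 2147 the expected counts are:
  white: 2147 × 13/16 = 1744.4375
  colored: 2147 × 3/16 = 402.5625
χ² = Σ (O − E)² / E
  white: (1707 − 1744.4375)² / 1744.4375 = 0.8034
  colored: (440 − 402.5625)² / 402.5625 = 3.4816
χ² = 0.8034 + 3.4816 = 4.285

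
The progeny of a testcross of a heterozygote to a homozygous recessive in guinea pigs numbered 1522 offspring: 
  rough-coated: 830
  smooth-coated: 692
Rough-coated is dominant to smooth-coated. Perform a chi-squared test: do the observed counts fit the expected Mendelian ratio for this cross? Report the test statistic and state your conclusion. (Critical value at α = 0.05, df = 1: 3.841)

12.512; not consistent

A testcross of a heterozygote (Aa × aa) gives a 1:1 phenotypic ratio.
The 1:1 ratio has 2 parts, so with N = 1522 the expected counts are:
  rough-coated: 1522 × 1/2 = 761
  smooth-coated: 1522 × 1/2 = 761
χ² = Σ (O − E)² / E
  rough-coated: (830 − 761)² / 761 = 6.2562
  smooth-coated: (692 − 761)² / 761 = 6.2562
χ² = 6.2562 + 6.2562 = 12.5124 ≈ 12.512
Degrees of freedom = 2 − 1 = 1; critical value at α = 0.05 is 3.841.
Since 12.512 > 3.841, we reject the null hypothesis — the data do not fit the 1:1 ratio.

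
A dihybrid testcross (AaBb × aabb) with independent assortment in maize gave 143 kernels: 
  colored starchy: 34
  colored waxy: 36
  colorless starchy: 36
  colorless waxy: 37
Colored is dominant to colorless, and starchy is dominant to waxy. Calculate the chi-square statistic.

A dihybrid testcross with independent assortment gives a 1:1:1:1 ratio.
Under the 1:1:1:1 hypothesis (Σ ratio = 4, N = 143):
  colored starchy: 143 × 1/4 = 35.75
  colored waxy: 143 × 1/4 = 35.75
  colorless starchy: 143 × 1/4 = 35.75
  colorless waxy: 143 × 1/4 = 35.75
χ² = Σ (O − E)² / E
  colored starchy: (34 − 35.75)² / 35.75 = 0.0857
  colored waxy: (36 − 35.75)² / 35.75 = 0.0017
  colorless starchy: (36 − 35.75)² / 35.75 = 0.0017
  colorless waxy: (37 − 35.75)² / 35.75 = 0.0437
χ² = 0.0857 + 0.0017 + 0.0017 + 0.0437 = 0.1328 ≈ 0.133

0.133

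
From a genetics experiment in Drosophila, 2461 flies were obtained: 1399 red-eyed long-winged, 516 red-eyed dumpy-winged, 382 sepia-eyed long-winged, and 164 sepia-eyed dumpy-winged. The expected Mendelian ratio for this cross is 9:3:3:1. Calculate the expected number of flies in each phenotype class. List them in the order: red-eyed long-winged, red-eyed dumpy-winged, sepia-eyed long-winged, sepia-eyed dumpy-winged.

Under the 9:3:3:1 hypothesis (Σ ratio = 16, N = 2461):
  red-eyed long-winged: 2461 × 9/16 = 1384.3125
  red-eyed dumpy-winged: 2461 × 3/16 = 461.4375
  sepia-eyed long-winged: 2461 × 3/16 = 461.4375
  sepia-eyed dumpy-winged: 2461 × 1/16 = 153.8125

1384.3125, 461.4375, 461.4375, 153.8125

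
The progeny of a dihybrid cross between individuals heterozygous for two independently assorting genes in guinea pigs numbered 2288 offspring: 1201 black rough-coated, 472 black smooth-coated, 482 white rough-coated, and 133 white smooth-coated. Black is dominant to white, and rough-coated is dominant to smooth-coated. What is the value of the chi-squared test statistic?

17.304

A dihybrid F₂ with independent assortment and complete dominance at both loci gives a 9:3:3:1 phenotypic ratio.
Under the 9:3:3:1 hypothesis (Σ ratio = 16, N = 2288):
  black rough-coated: 2288 × 9/16 = 1287
  black smooth-coated: 2288 × 3/16 = 429
  white rough-coated: 2288 × 3/16 = 429
  white smooth-coated: 2288 × 1/16 = 143
χ² = Σ (O − E)² / E
  black rough-coated: (1201 − 1287)² / 1287 = 5.7467
  black smooth-coated: (472 − 429)² / 429 = 4.3100
  white rough-coated: (482 − 429)² / 429 = 6.5478
  white smooth-coated: (133 − 143)² / 143 = 0.6993
χ² = 5.7467 + 4.3100 + 6.5478 + 0.6993 = 17.3038 ≈ 17.304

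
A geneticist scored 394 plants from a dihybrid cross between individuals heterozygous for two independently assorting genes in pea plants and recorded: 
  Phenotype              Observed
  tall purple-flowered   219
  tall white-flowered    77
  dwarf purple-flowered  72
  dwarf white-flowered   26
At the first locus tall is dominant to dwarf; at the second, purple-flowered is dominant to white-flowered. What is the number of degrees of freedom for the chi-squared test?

3

A dihybrid F₂ with independent assortment and complete dominance at both loci gives a 9:3:3:1 phenotypic ratio.
A goodness-of-fit test with 4 phenotype classes has df = 4 − 1 = 3.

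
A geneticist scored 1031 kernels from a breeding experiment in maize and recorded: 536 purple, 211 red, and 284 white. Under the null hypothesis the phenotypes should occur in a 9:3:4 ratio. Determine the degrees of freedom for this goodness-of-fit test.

2

A goodness-of-fit test with 3 phenotype classes has df = 3 − 1 = 2.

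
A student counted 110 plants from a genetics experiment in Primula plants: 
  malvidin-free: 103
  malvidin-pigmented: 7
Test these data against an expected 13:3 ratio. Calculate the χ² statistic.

The 13:3 ratio has 16 parts, so with N = 110 the expected counts are:
  malvidin-free: 110 × 13/16 = 89.375
  malvidin-pigmented: 110 × 3/16 = 20.625
χ² = Σ (O − E)² / E
  malvidin-free: (103 − 89.375)² / 89.375 = 2.0771
  malvidin-pigmented: (7 − 20.625)² / 20.625 = 9.0008
χ² = 2.0771 + 9.0008 = 11.0779 ≈ 11.078

11.078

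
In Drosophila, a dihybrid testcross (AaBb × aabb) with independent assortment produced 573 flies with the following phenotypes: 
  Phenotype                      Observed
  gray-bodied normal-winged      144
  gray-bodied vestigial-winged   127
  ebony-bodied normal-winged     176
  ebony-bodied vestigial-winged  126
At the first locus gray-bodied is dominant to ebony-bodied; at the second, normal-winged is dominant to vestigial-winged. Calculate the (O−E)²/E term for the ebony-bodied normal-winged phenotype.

A dihybrid testcross with independent assortment gives a 1:1:1:1 ratio.
Under the 1:1:1:1 hypothesis (Σ ratio = 4, N = 573):
  gray-bodied normal-winged: 573 × 1/4 = 143.25
  gray-bodied vestigial-winged: 573 × 1/4 = 143.25
  ebony-bodied normal-winged: 573 × 1/4 = 143.25
  ebony-bodied vestigial-winged: 573 × 1/4 = 143.25
Contribution of ebony-bodied normal-winged: (176 − 143.25)² / 143.25 = 7.4873

7.487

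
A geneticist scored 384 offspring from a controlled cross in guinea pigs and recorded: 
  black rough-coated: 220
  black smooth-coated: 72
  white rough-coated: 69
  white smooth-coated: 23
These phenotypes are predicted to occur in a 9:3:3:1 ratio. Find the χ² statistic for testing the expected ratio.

0.241

The 9:3:3:1 ratio has 16 parts, so with N = 384 the expected counts are:
  black rough-coated: 384 × 9/16 = 216
  black smooth-coated: 384 × 3/16 = 72
  white rough-coated: 384 × 3/16 = 72
  white smooth-coated: 384 × 1/16 = 24
χ² = Σ (O − E)² / E
  black rough-coated: (220 − 216)² / 216 = 0.0741
  black smooth-coated: (72 − 72)² / 72 = 0.0000
  white rough-coated: (69 − 72)² / 72 = 0.1250
  white smooth-coated: (23 − 24)² / 24 = 0.0417
χ² = 0.0741 + 0.0000 + 0.1250 + 0.0417 = 0.2408 ≈ 0.241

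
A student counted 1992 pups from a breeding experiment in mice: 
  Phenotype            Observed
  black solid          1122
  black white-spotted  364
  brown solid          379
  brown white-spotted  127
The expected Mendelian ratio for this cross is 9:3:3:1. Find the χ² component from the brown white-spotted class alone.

Total ratio parts = 16. Expected numbers out of 1992:
  black solid: 1992 × 9/16 = 1120.5
  black white-spotted: 1992 × 3/16 = 373.5
  brown solid: 1992 × 3/16 = 373.5
  brown white-spotted: 1992 × 1/16 = 124.5
Contribution of brown white-spotted: (127 − 124.5)² / 124.5 = 0.0502

0.050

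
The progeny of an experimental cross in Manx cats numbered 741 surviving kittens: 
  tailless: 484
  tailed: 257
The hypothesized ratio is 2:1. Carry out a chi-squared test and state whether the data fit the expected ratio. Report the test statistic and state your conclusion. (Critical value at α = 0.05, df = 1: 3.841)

The 2:1 ratio has 3 parts, so with N = 741 the expected counts are:
  tailless: 741 × 2/3 = 494
  tailed: 741 × 1/3 = 247
χ² = Σ (O − E)² / E
  tailless: (484 − 494)² / 494 = 0.2024
  tailed: (257 − 247)² / 247 = 0.4049
χ² = 0.2024 + 0.4049 = 0.6073 ≈ 0.607
Degrees of freedom = 2 − 1 = 1; critical value at α = 0.05 is 3.841.
Since 0.607 < 3.841, we fail to reject the null hypothesis — the data are consistent with the 2:1 ratio.

0.607; consistent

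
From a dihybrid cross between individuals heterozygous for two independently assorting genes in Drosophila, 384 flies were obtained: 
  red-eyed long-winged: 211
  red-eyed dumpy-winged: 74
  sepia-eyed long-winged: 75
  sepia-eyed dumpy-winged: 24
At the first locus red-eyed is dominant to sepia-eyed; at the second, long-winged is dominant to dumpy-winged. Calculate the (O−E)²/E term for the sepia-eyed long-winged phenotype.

A dihybrid F₂ with independent assortment and complete dominance at both loci gives a 9:3:3:1 phenotypic ratio.
Expected counts for N = 384 under a 9:3:3:1 ratio (total parts = 16):
  red-eyed long-winged: 384 × 9/16 = 216
  red-eyed dumpy-winged: 384 × 3/16 = 72
  sepia-eyed long-winged: 384 × 3/16 = 72
  sepia-eyed dumpy-winged: 384 × 1/16 = 24
Contribution of sepia-eyed long-winged: (75 − 72)² / 72 = 0.1250

0.125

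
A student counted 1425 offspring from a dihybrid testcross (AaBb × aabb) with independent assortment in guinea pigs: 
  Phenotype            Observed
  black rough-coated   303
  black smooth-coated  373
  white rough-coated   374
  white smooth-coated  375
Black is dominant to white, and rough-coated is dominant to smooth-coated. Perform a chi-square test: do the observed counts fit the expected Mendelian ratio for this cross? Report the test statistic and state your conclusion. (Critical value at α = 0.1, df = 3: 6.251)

10.618; not consistent

A dihybrid testcross with independent assortment gives a 1:1:1:1 ratio.
The 1:1:1:1 ratio has 4 parts, so with N = 1425 the expected counts are:
  black rough-coated: 1425 × 1/4 = 356.25
  black smooth-coated: 1425 × 1/4 = 356.25
  white rough-coated: 1425 × 1/4 = 356.25
  white smooth-coated: 1425 × 1/4 = 356.25
χ² = Σ (O − E)² / E
  black rough-coated: (303 − 356.25)² / 356.25 = 7.9595
  black smooth-coated: (373 − 356.25)² / 356.25 = 0.7875
  white rough-coated: (374 − 356.25)² / 356.25 = 0.8844
  white smooth-coated: (375 − 356.25)² / 356.25 = 0.9868
χ² = 7.9595 + 0.7875 + 0.8844 + 0.9868 = 10.6182 ≈ 10.618
Degrees of freedom = 4 − 1 = 3; critical value at α = 0.1 is 6.251.
Since 10.618 > 6.251, we reject the null hypothesis — the data do not fit the 1:1:1:1 ratio.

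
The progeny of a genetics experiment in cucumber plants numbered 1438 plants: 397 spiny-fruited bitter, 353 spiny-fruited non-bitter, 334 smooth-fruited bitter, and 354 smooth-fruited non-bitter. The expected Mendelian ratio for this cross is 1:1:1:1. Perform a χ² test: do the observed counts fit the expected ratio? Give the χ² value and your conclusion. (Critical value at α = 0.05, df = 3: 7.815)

Under the 1:1:1:1 hypothesis (Σ ratio = 4, N = 1438):
  spiny-fruited bitter: 1438 × 1/4 = 359.5
  spiny-fruited non-bitter: 1438 × 1/4 = 359.5
  smooth-fruited bitter: 1438 × 1/4 = 359.5
  smooth-fruited non-bitter: 1438 × 1/4 = 359.5
χ² = Σ (O − E)² / E
  spiny-fruited bitter: (397 − 359.5)² / 359.5 = 3.9117
  spiny-fruited non-bitter: (353 − 359.5)² / 359.5 = 0.1175
  smooth-fruited bitter: (334 − 359.5)² / 359.5 = 1.8088
  smooth-fruited non-bitter: (354 − 359.5)² / 359.5 = 0.0841
χ² = 3.9117 + 0.1175 + 1.8088 + 0.0841 = 5.9221 ≈ 5.922
Degrees of freedom = 4 − 1 = 3; critical value at α = 0.05 is 7.815.
Since 5.922 < 7.815, we fail to reject the null hypothesis — the data are consistent with the 1:1:1:1 ratio.

5.922; consistent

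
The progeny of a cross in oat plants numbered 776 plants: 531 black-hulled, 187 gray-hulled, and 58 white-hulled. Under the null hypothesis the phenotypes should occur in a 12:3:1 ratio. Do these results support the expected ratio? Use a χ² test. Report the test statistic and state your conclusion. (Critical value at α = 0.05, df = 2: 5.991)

18.167; not consistent

Expected counts for N = 776 under a 12:3:1 ratio (total parts = 16):
  black-hulled: 776 × 12/16 = 582
  gray-hulled: 776 × 3/16 = 145.5
  white-hulled: 776 × 1/16 = 48.5
χ² = Σ (O − E)² / E
  black-hulled: (531 − 582)² / 582 = 4.4691
  gray-hulled: (187 − 145.5)² / 145.5 = 11.8368
  white-hulled: (58 − 48.5)² / 48.5 = 1.8608
χ² = 4.4691 + 11.8368 + 1.8608 = 18.1667 ≈ 18.167
Degrees of freedom = 3 − 1 = 2; critical value at α = 0.05 is 5.991.
Since 18.167 > 5.991, we reject the null hypothesis — the data do not fit the 12:3:1 ratio.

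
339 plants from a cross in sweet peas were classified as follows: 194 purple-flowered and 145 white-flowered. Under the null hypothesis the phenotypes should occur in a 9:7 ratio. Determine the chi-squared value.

0.132

Expected counts for N = 339 under a 9:7 ratio (total parts = 16):
  purple-flowered: 339 × 9/16 = 190.6875
  white-flowered: 339 × 7/16 = 148.3125
χ² = Σ (O − E)² / E
  purple-flowered: (194 − 190.6875)² / 190.6875 = 0.0575
  white-flowered: (145 − 148.3125)² / 148.3125 = 0.0740
χ² = 0.0575 + 0.0740 = 0.1315 ≈ 0.132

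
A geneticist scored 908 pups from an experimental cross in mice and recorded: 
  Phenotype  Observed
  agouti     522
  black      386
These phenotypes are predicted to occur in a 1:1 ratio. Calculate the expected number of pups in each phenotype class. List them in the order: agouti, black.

Total ratio parts = 2. Expected numbers out of 908:
  agouti: 908 × 1/2 = 454
  black: 908 × 1/2 = 454

454, 454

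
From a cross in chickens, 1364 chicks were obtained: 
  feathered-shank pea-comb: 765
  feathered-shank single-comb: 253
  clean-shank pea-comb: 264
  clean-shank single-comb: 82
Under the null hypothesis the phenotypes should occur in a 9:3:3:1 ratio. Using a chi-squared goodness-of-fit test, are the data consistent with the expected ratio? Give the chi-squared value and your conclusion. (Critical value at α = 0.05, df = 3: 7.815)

Under the 9:3:3:1 hypothesis (Σ ratio = 16, N = 1364):
  feathered-shank pea-comb: 1364 × 9/16 = 767.25
  feathered-shank single-comb: 1364 × 3/16 = 255.75
  clean-shank pea-comb: 1364 × 3/16 = 255.75
  clean-shank single-comb: 1364 × 1/16 = 85.25
χ² = Σ (O − E)² / E
  feathered-shank pea-comb: (765 − 767.25)² / 767.25 = 0.0066
  feathered-shank single-comb: (253 − 255.75)² / 255.75 = 0.0296
  clean-shank pea-comb: (264 − 255.75)² / 255.75 = 0.2661
  clean-shank single-comb: (82 − 85.25)² / 85.25 = 0.1239
χ² = 0.0066 + 0.0296 + 0.2661 + 0.1239 = 0.4262 ≈ 0.426
Degrees of freedom = 4 − 1 = 3; critical value at α = 0.05 is 7.815.
Since 0.426 < 7.815, we fail to reject the null hypothesis — the data are consistent with the 9:3:3:1 ratio.

0.426; consistent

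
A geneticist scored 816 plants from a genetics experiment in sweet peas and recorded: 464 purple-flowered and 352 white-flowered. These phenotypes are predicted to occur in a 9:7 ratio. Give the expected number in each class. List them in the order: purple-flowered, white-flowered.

459, 357

The 9:7 ratio has 16 parts, so with N = 816 the expected counts are:
  purple-flowered: 816 × 9/16 = 459
  white-flowered: 816 × 7/16 = 357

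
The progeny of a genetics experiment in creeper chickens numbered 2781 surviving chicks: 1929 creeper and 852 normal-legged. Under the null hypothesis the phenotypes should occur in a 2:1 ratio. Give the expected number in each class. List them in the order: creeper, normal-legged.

1854, 927

Under the 2:1 hypothesis (Σ ratio = 3, N = 2781):
  creeper: 2781 × 2/3 = 1854
  normal-legged: 2781 × 1/3 = 927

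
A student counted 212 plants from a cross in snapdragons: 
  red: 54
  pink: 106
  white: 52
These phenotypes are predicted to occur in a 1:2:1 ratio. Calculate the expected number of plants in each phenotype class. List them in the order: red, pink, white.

53, 106, 53

Total ratio parts = 4. Expected numbers out of 212:
  red: 212 × 1/4 = 53
  pink: 212 × 2/4 = 106
  white: 212 × 1/4 = 53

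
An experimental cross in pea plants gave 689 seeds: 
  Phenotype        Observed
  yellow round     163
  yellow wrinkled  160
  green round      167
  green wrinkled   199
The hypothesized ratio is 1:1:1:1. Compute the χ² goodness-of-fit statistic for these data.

Under the 1:1:1:1 hypothesis (Σ ratio = 4, N = 689):
  yellow round: 689 × 1/4 = 172.25
  yellow wrinkled: 689 × 1/4 = 172.25
  green round: 689 × 1/4 = 172.25
  green wrinkled: 689 × 1/4 = 172.25
χ² = Σ (O − E)² / E
  yellow round: (163 − 172.25)² / 172.25 = 0.4967
  yellow wrinkled: (160 − 172.25)² / 172.25 = 0.8712
  green round: (167 − 172.25)² / 172.25 = 0.1600
  green wrinkled: (199 − 172.25)² / 172.25 = 4.1542
χ² = 0.4967 + 0.8712 + 0.1600 + 4.1542 = 5.6821 ≈ 5.682

5.682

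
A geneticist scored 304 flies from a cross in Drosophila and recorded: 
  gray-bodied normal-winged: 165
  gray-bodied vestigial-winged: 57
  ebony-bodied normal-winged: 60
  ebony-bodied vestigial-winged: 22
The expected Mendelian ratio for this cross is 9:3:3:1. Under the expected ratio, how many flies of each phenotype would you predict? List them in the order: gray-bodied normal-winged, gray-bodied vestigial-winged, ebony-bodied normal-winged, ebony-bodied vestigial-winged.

171, 57, 57, 19

Expected counts for N = 304 under a 9:3:3:1 ratio (total parts = 16):
  gray-bodied normal-winged: 304 × 9/16 = 171
  gray-bodied vestigial-winged: 304 × 3/16 = 57
  ebony-bodied normal-winged: 304 × 3/16 = 57
  ebony-bodied vestigial-winged: 304 × 1/16 = 19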